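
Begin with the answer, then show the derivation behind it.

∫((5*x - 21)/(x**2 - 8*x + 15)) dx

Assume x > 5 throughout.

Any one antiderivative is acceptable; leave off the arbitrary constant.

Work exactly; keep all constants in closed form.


The answer is 2*log(x - 5) + 3*log(x - 3).
Step 1. Decompose ∫((5*x - 21)/(x**2 - 8*x + 15)) dx by partial fractions, (5*x - 21)/(x**2 - 8*x + 15) = 3/(x - 3) + 2/(x - 5): now ∫(2/(x - 5)) dx + ∫(3/(x - 3)) dx.
Step 2. Evaluate the standard form [assuming x > 3]: now 3*log(x - 3) + ∫(2/(x - 5)) dx.
Step 3. Evaluate the standard form [assuming x > 5]: now 2*log(x - 5) + 3*log(x - 3).
Answer: 2*log(x - 5) + 3*log(x - 3).


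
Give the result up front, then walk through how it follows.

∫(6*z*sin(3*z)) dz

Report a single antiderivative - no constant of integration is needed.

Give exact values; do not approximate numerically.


The answer is -2*z*cos(3*z) + 2*sin(3*z)/3.
Step 1. Integrate ∫(6*z*sin(3*z)) dz by parts with u = z, dv = (6*sin(3*z)) dz, so v = -2*cos(3*z): now -2*z*cos(3*z) + ∫(2*cos(3*z)) dz.
Step 2. Evaluate the standard form: now -2*z*cos(3*z) + 2*sin(3*z)/3.
Answer: -2*z*cos(3*z) + 2*sin(3*z)/3.


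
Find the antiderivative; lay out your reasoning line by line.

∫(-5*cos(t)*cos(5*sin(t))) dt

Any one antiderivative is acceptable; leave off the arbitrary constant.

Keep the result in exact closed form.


Step 1. Substitute u = sin(t), turning ∫(-5*cos(t)*cos(5*sin(t))) dt into ∫(-5*cos(5*u)) du: now ∫(-5*cos(5*u)) du.
Step 2. Evaluate the standard form: now -sin(5*u).
Step 3. Substitute back u = sin(t): now -sin(5*sin(t)).
Answer: -sin(5*sin(t)).


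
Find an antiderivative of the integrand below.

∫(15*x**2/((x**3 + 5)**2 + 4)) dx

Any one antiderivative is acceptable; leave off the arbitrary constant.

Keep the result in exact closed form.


Answer: 5*atan(x**3/2 + 5/2)/2.


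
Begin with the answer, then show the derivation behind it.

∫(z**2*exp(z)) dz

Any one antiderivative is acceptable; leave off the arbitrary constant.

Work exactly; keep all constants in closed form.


The answer is z**2*exp(z) - 2*z*exp(z) + 2*exp(z).
Step 1. Integrate ∫(z**2*exp(z)) dz by parts with u = z**2, dv = (exp(z)) dz, so v = exp(z): now z**2*exp(z) + ∫(-2*z*exp(z)) dz.
Step 2. Integrate ∫(-2*z*exp(z)) dz by parts with u = z, dv = (-2*exp(z)) dz, so v = -2*exp(z): now z**2*exp(z) - 2*z*exp(z) + ∫(2*exp(z)) dz.
Step 3. Evaluate the standard form: now z**2*exp(z) - 2*z*exp(z) + 2*exp(z).
Answer: z**2*exp(z) - 2*z*exp(z) + 2*exp(z).


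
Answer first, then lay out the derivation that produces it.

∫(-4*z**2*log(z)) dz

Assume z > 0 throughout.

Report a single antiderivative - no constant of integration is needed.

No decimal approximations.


The answer is -4*z**3*log(z)/3 + 4*z**3/9.
Step 1. Integrate ∫(-4*z**2*log(z)) dz by parts with u = log(z), dv = (-4*z**2) dz, so v = -4*z**3/3 [assuming z > 0]: now -4*z**3*log(z)/3 + ∫(4*z**2/3) dz.
Step 2. Evaluate the standard form: now -4*z**3*log(z)/3 + 4*z**3/9.
Answer: -4*z**3*log(z)/3 + 4*z**3/9.


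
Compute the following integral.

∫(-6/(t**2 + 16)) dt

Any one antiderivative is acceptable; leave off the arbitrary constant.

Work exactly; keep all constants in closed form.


Answer: -3*atan(t/4)/2.


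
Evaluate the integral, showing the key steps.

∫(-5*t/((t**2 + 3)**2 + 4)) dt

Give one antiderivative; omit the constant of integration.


Step 1. Substitute u = t**2 + 3, turning ∫(-5*t/((t**2 + 3)**2 + 4)) dt into ∫(-5/(2*(u**2 + 4))) du: now ∫(-5/(2*(u**2 + 4))) du.
Step 2. Evaluate the standard form: now -5*atan(u/2)/4.
Step 3. Substitute back u = t**2 + 3: now -5*atan(t**2/2 + 3/2)/4.
Answer: -5*atan(t**2/2 + 3/2)/4.


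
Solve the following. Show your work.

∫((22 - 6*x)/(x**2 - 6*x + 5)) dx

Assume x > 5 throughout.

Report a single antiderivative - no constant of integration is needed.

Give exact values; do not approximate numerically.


Step 1. Decompose ∫((22 - 6*x)/(x**2 - 6*x + 5)) dx by partial fractions, (22 - 6*x)/(x**2 - 6*x + 5) = -4/(x - 1) - 2/(x - 5): now ∫(-2/(x - 5)) dx + ∫(-4/(x - 1)) dx.
Step 2. Evaluate the standard form [assuming x > 5]: now -2*log(x - 5) + ∫(-4/(x - 1)) dx.
Step 3. Evaluate the standard form [assuming x > 1]: now -2*log(x - 5) - 4*log(x - 1).
Answer: -2*log(x - 5) - 4*log(x - 1).


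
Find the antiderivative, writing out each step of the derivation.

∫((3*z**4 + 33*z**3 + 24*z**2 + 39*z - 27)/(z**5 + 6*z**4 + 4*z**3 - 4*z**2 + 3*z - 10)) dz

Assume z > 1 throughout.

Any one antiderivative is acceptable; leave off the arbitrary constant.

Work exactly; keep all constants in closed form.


Step 1. Decompose ∫((3*z**4 + 33*z**3 + 24*z**2 + 39*z - 27)/(z**5 + 6*z**4 + 4*z**3 - 4*z**2 + 3*z - 10)) dz by partial fractions, (3*z**4 + 33*z**3 + 24*z**2 + 39*z - 27)/(z**5 + 6*z**4 + 4*z**3 - 4*z**2 + 3*z - 10) = 3/(z**2 + 1) - 4/(z + 5) + 5/(z + 2) + 2/(z - 1): now ∫(2/(z - 1)) dz + ∫(5/(z + 2)) dz + ∫(-4/(z + 5)) dz + ∫(3/(z**2 + 1)) dz.
Step 2. Evaluate the standard form [assuming z > -2]: now 5*log(z + 2) + ∫(2/(z - 1)) dz + ∫(-4/(z + 5)) dz + ∫(3/(z**2 + 1)) dz.
Step 3. Evaluate the standard form [assuming z > -5]: now 5*log(z + 2) - 4*log(z + 5) + ∫(2/(z - 1)) dz + ∫(3/(z**2 + 1)) dz.
Step 4. Evaluate the standard form [assuming z > 1]: now 2*log(z - 1) + 5*log(z + 2) - 4*log(z + 5) + ∫(3/(z**2 + 1)) dz.
Step 5. Evaluate the standard form: now 2*log(z - 1) + 5*log(z + 2) - 4*log(z + 5) + 3*atan(z).
Answer: 2*log(z - 1) + 5*log(z + 2) - 4*log(z + 5) + 3*atan(z).


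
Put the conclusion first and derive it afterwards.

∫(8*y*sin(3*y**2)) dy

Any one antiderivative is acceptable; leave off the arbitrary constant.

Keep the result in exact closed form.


The answer is -4*cos(3*y**2)/3.
Step 1. Substitute u = y**2, turning ∫(8*y*sin(3*y**2)) dy into ∫(4*sin(3*u)) du: now ∫(4*sin(3*u)) du.
Step 2. Evaluate the standard form: now -4*cos(3*u)/3.
Step 3. Substitute back u = y**2: now -4*cos(3*y**2)/3.
Answer: -4*cos(3*y**2)/3.


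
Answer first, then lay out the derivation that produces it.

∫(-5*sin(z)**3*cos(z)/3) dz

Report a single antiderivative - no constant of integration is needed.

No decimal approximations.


The answer is -5*sin(z)**4/12.
Step 1. Substitute u = sin(z), turning ∫(-5*sin(z)**3*cos(z)/3) dz into ∫(-5*u**3/3) du: now ∫(-5*u**3/3) du.
Step 2. Evaluate the standard form: now -5*u**4/12.
Step 3. Substitute back u = sin(z): now -5*sin(z)**4/12.
Answer: -5*sin(z)**4/12.


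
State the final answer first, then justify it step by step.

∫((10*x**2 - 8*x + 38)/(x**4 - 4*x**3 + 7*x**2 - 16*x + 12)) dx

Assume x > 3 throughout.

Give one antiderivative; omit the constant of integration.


The answer is 4*log(x - 3) - 4*log(x - 1) + atan(x/2).
Step 1. Decompose ∫((10*x**2 - 8*x + 38)/(x**4 - 4*x**3 + 7*x**2 - 16*x + 12)) dx by partial fractions, (10*x**2 - 8*x + 38)/(x**4 - 4*x**3 + 7*x**2 - 16*x + 12) = 2/(x**2 + 4) - 4/(x - 1) + 4/(x - 3): now ∫(4/(x - 3)) dx + ∫(-4/(x - 1)) dx + ∫(2/(x**2 + 4)) dx.
Step 2. Evaluate the standard form [assuming x > 3]: now 4*log(x - 3) + ∫(-4/(x - 1)) dx + ∫(2/(x**2 + 4)) dx.
Step 3. Evaluate the standard form [assuming x > 1]: now 4*log(x - 3) - 4*log(x - 1) + ∫(2/(x**2 + 4)) dx.
Step 4. Evaluate the standard form: now 4*log(x - 3) - 4*log(x - 1) + atan(x/2).
Answer: 4*log(x - 3) - 4*log(x - 1) + atan(x/2).


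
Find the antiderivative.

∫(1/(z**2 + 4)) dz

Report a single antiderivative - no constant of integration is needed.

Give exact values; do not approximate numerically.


Answer: atan(z/2)/2.


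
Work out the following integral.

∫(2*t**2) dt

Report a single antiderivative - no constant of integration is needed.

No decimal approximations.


Answer: 2*t**3/3.


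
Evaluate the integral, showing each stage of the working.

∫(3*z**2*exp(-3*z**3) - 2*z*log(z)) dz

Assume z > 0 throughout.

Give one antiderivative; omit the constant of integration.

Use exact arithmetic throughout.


Step 1. Rewrite: now ∫(-2*z*log(z)) dz + ∫(3*z**2*exp(-3*z**3)) dz.
Step 2. Integrate ∫(-2*z*log(z)) dz by parts with u = log(z), dv = (-2*z) dz, so v = -z**2 [assuming z > 0]: now -z**2*log(z) + ∫(z) dz + ∫(3*z**2*exp(-3*z**3)) dz.
Step 3. Evaluate the standard form: now -z**2*log(z) + z**2/2 + ∫(3*z**2*exp(-3*z**3)) dz.
Step 4. Substitute u = z**3, turning ∫(3*z**2*exp(-3*z**3)) dz into ∫(exp(-3*u)) du: now -z**2*log(z) + z**2/2 + ∫(exp(-3*u)) du.
Step 5. Evaluate the standard form: now -z**2*log(z) + z**2/2 - exp(-3*u)/3.
Step 6. Substitute back u = z**3: now -z**2*log(z) + z**2/2 - exp(-3*z**3)/3.
Answer: -z**2*log(z) + z**2/2 - exp(-3*z**3)/3.


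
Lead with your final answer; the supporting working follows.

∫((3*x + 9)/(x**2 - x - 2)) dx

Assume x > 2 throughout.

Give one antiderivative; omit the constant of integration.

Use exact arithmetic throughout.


The answer is 5*log(x - 2) - 2*log(x + 1).
Step 1. Decompose ∫((3*x + 9)/(x**2 - x - 2)) dx by partial fractions, (3*x + 9)/(x**2 - x - 2) = -2/(x + 1) + 5/(x - 2): now ∫(5/(x - 2)) dx + ∫(-2/(x + 1)) dx.
Step 2. Evaluate the standard form [assuming x > 2]: now 5*log(x - 2) + ∫(-2/(x + 1)) dx.
Step 3. Evaluate the standard form [assuming x > -1]: now 5*log(x - 2) - 2*log(x + 1).
Answer: 5*log(x - 2) - 2*log(x + 1).


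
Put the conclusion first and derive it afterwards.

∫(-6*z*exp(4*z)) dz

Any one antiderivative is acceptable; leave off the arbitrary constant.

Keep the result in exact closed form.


The answer is -3*z*exp(4*z)/2 + 3*exp(4*z)/8.
Step 1. Integrate ∫(-6*z*exp(4*z)) dz by parts with u = z, dv = (-6*exp(4*z)) dz, so v = -3*exp(4*z)/2: now -3*z*exp(4*z)/2 + ∫(3*exp(4*z)/2) dz.
Step 2. Evaluate the standard form: now -3*z*exp(4*z)/2 + 3*exp(4*z)/8.
Answer: -3*z*exp(4*z)/2 + 3*exp(4*z)/8.


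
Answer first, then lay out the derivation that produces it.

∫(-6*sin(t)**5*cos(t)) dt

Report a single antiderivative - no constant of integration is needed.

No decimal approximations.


The answer is -sin(t)**6.
Step 1. Substitute u = sin(t), turning ∫(-6*sin(t)**5*cos(t)) dt into ∫(-6*u**5) du: now ∫(-6*u**5) du.
Step 2. Evaluate the standard form: now -u**6.
Step 3. Substitute back u = sin(t): now -sin(t)**6.
Answer: -sin(t)**6.


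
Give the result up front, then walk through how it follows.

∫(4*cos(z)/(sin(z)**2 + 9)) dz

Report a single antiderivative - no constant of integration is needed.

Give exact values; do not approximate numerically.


The answer is 4*atan(sin(z)/3)/3.
Step 1. Substitute u = sin(z), turning ∫(4*cos(z)/(sin(z)**2 + 9)) dz into ∫(4/(u**2 + 9)) du: now ∫(4/(u**2 + 9)) du.
Step 2. Evaluate the standard form: now 4*atan(u/3)/3.
Step 3. Substitute back u = sin(z): now 4*atan(sin(z)/3)/3.
Answer: 4*atan(sin(z)/3)/3.


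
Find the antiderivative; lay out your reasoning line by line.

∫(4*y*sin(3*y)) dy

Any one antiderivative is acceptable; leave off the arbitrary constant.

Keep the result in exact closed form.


Step 1. Integrate ∫(4*y*sin(3*y)) dy by parts with u = y, dv = (4*sin(3*y)) dy, so v = -4*cos(3*y)/3: now -4*y*cos(3*y)/3 + ∫(4*cos(3*y)/3) dy.
Step 2. Evaluate the standard form: now -4*y*cos(3*y)/3 + 4*sin(3*y)/9.
Answer: -4*y*cos(3*y)/3 + 4*sin(3*y)/9.


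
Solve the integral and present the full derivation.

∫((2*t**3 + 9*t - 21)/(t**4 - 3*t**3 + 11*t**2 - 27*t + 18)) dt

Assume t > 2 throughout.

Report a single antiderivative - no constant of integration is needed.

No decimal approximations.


Step 1. Decompose ∫((2*t**3 + 9*t - 21)/(t**4 - 3*t**3 + 11*t**2 - 27*t + 18)) dt by partial fractions, (2*t**3 + 9*t - 21)/(t**4 - 3*t**3 + 11*t**2 - 27*t + 18) = 3/(t**2 + 9) + 1/(t - 1) + 1/(t - 2): now ∫(1/(t - 2)) dt + ∫(1/(t - 1)) dt + ∫(3/(t**2 + 9)) dt.
Step 2. Evaluate the standard form [assuming t > 2]: now log(t - 2) + ∫(1/(t - 1)) dt + ∫(3/(t**2 + 9)) dt.
Step 3. Evaluate the standard form [assuming t > 1]: now log(t - 2) + log(t - 1) + ∫(3/(t**2 + 9)) dt.
Step 4. Evaluate the standard form: now log(t - 2) + log(t - 1) + atan(t/3).
Answer: log(t - 2) + log(t - 1) + atan(t/3).


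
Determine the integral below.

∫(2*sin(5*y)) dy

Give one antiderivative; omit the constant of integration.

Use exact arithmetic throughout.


Answer: -2*cos(5*y)/5.


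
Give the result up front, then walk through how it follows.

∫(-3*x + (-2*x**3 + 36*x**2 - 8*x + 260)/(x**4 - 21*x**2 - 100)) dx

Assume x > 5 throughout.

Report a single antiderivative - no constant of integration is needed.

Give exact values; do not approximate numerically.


The answer is -3*x**2/2 + 3*log(x - 5) - 5*log(x + 5) - 2*atan(x/2).
Step 1. Rewrite: now ∫(-3*x) dx + ∫((-2*x**3 + 36*x**2 - 8*x + 260)/(x**4 - 21*x**2 - 100)) dx.
Step 2. Decompose ∫((-2*x**3 + 36*x**2 - 8*x + 260)/(x**4 - 21*x**2 - 100)) dx by partial fractions, (-2*x**3 + 36*x**2 - 8*x + 260)/(x**4 - 21*x**2 - 100) = -4/(x**2 + 4) - 5/(x + 5) + 3/(x - 5): now ∫(-3*x) dx + ∫(3/(x - 5)) dx + ∫(-5/(x + 5)) dx + ∫(-4/(x**2 + 4)) dx.
Step 3. Evaluate the standard form [assuming x > -5]: now -5*log(x + 5) + ∫(-3*x) dx + ∫(3/(x - 5)) dx + ∫(-4/(x**2 + 4)) dx.
Step 4. Evaluate the standard form [assuming x > 5]: now 3*log(x - 5) - 5*log(x + 5) + ∫(-3*x) dx + ∫(-4/(x**2 + 4)) dx.
Step 5. Evaluate the standard form: now 3*log(x - 5) - 5*log(x + 5) - 2*atan(x/2) + ∫(-3*x) dx.
Step 6. Evaluate the standard form: now -3*x**2/2 + 3*log(x - 5) - 5*log(x + 5) - 2*atan(x/2).
Answer: -3*x**2/2 + 3*log(x - 5) - 5*log(x + 5) - 2*atan(x/2).


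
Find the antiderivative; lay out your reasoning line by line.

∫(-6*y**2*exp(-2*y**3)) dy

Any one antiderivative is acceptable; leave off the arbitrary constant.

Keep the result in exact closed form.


Step 1. Substitute u = y**3, turning ∫(-6*y**2*exp(-2*y**3)) dy into ∫(-2*exp(-2*u)) du: now ∫(-2*exp(-2*u)) du.
Step 2. Evaluate the standard form: now exp(-2*u).
Step 3. Substitute back u = y**3: now exp(-2*y**3).
Answer: exp(-2*y**3).


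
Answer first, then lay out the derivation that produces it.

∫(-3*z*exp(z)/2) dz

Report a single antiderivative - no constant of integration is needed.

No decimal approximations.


The answer is -3*z*exp(z)/2 + 3*exp(z)/2.
Step 1. Integrate ∫(-3*z*exp(z)/2) dz by parts with u = z, dv = (-3*exp(z)/2) dz, so v = -3*exp(z)/2: now -3*z*exp(z)/2 + ∫(3*exp(z)/2) dz.
Step 2. Evaluate the standard form: now -3*z*exp(z)/2 + 3*exp(z)/2.
Answer: -3*z*exp(z)/2 + 3*exp(z)/2.


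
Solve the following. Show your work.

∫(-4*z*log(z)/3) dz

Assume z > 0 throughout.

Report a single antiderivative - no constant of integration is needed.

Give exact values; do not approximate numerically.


Step 1. Integrate ∫(-4*z*log(z)/3) dz by parts with u = log(z), dv = (-4*z/3) dz, so v = -2*z**2/3 [assuming z > 0]: now -2*z**2*log(z)/3 + ∫(2*z/3) dz.
Step 2. Evaluate the standard form: now -2*z**2*log(z)/3 + z**2/3.
Answer: -2*z**2*log(z)/3 + z**2/3.


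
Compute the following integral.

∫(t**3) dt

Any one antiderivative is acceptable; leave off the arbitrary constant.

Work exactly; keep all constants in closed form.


Answer: t**4/4.


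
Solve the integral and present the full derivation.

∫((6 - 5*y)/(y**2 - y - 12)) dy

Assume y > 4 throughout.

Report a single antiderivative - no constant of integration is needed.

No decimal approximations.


Step 1. Decompose ∫((6 - 5*y)/(y**2 - y - 12)) dy by partial fractions, (6 - 5*y)/(y**2 - y - 12) = -3/(y + 3) - 2/(y - 4): now ∫(-2/(y - 4)) dy + ∫(-3/(y + 3)) dy.
Step 2. Evaluate the standard form [assuming y > 4]: now -2*log(y - 4) + ∫(-3/(y + 3)) dy.
Step 3. Evaluate the standard form [assuming y > -3]: now -2*log(y - 4) - 3*log(y + 3).
Answer: -2*log(y - 4) - 3*log(y + 3).


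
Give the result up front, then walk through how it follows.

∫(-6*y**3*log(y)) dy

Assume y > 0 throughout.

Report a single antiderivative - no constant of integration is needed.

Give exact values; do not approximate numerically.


The answer is -3*y**4*log(y)/2 + 3*y**4/8.
Step 1. Integrate ∫(-6*y**3*log(y)) dy by parts with u = log(y), dv = (-6*y**3) dy, so v = -3*y**4/2 [assuming y > 0]: now -3*y**4*log(y)/2 + ∫(3*y**3/2) dy.
Step 2. Evaluate the standard form: now -3*y**4*log(y)/2 + 3*y**4/8.
Answer: -3*y**4*log(y)/2 + 3*y**4/8.


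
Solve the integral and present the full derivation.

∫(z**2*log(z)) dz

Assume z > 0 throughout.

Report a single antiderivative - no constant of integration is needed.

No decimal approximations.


Step 1. Integrate ∫(z**2*log(z)) dz by parts with u = log(z), dv = (z**2) dz, so v = z**3/3 [assuming z > 0]: now z**3*log(z)/3 + ∫(-z**2/3) dz.
Step 2. Evaluate the standard form: now z**3*log(z)/3 - z**3/9.
Answer: z**3*log(z)/3 - z**3/9.


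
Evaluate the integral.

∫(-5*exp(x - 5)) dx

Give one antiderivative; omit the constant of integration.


Answer: -5*exp(x - 5).


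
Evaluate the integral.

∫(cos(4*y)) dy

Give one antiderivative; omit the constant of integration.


Answer: sin(4*y)/4.


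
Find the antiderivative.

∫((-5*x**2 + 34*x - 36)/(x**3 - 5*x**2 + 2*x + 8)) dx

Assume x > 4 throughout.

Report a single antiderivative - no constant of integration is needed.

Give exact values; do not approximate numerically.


Answer: 2*log(x - 4) - 2*log(x - 2) - 5*log(x + 1).


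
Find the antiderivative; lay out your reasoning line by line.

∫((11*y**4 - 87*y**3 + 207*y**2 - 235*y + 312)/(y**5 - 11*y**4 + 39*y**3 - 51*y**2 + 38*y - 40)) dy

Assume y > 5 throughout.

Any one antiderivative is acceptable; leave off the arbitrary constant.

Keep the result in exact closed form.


Step 1. Decompose ∫((11*y**4 - 87*y**3 + 207*y**2 - 235*y + 312)/(y**5 - 11*y**4 + 39*y**3 - 51*y**2 + 38*y - 40)) dy by partial fractions, (11*y**4 - 87*y**3 + 207*y**2 - 235*y + 312)/(y**5 - 11*y**4 + 39*y**3 - 51*y**2 + 38*y - 40) = -4/(y**2 + 1) + 5/(y - 2) + 2/(y - 4) + 4/(y - 5): now ∫(4/(y - 5)) dy + ∫(2/(y - 4)) dy + ∫(5/(y - 2)) dy + ∫(-4/(y**2 + 1)) dy.
Step 2. Evaluate the standard form [assuming y > 2]: now 5*log(y - 2) + ∫(4/(y - 5)) dy + ∫(2/(y - 4)) dy + ∫(-4/(y**2 + 1)) dy.
Step 3. Evaluate the standard form [assuming y > 5]: now 4*log(y - 5) + 5*log(y - 2) + ∫(2/(y - 4)) dy + ∫(-4/(y**2 + 1)) dy.
Step 4. Evaluate the standard form [assuming y > 4]: now 4*log(y - 5) + 2*log(y - 4) + 5*log(y - 2) + ∫(-4/(y**2 + 1)) dy.
Step 5. Evaluate the standard form: now 4*log(y - 5) + 2*log(y - 4) + 5*log(y - 2) - 4*atan(y).
Answer: 4*log(y - 5) + 2*log(y - 4) + 5*log(y - 2) - 4*atan(y).


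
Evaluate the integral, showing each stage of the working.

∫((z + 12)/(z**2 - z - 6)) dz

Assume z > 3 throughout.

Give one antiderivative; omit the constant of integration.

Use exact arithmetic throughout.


Step 1. Decompose ∫((z + 12)/(z**2 - z - 6)) dz by partial fractions, (z + 12)/(z**2 - z - 6) = -2/(z + 2) + 3/(z - 3): now ∫(3/(z - 3)) dz + ∫(-2/(z + 2)) dz.
Step 2. Evaluate the standard form [assuming z > 3]: now 3*log(z - 3) + ∫(-2/(z + 2)) dz.
Step 3. Evaluate the standard form [assuming z > -2]: now 3*log(z - 3) - 2*log(z + 2).
Answer: 3*log(z - 3) - 2*log(z + 2).


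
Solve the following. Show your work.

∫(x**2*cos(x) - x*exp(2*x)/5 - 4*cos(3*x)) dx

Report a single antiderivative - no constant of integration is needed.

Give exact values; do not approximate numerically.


Step 1. Rewrite: now ∫(-x*exp(2*x)/5) dx + ∫(x**2*cos(x)) dx + ∫(-4*cos(3*x)) dx.
Step 2. Integrate ∫(x**2*cos(x)) dx by parts with u = x**2, dv = (cos(x)) dx, so v = sin(x): now x**2*sin(x) + ∫(-x*exp(2*x)/5) dx + ∫(-2*x*sin(x)) dx + ∫(-4*cos(3*x)) dx.
Step 3. Integrate ∫(-2*x*sin(x)) dx by parts with u = x, dv = (-2*sin(x)) dx, so v = 2*cos(x): now x**2*sin(x) + 2*x*cos(x) + ∫(-x*exp(2*x)/5) dx + ∫(-2*cos(x)) dx + ∫(-4*cos(3*x)) dx.
Step 4. Evaluate the standard form: now x**2*sin(x) + 2*x*cos(x) - 2*sin(x) + ∫(-x*exp(2*x)/5) dx + ∫(-4*cos(3*x)) dx.
Step 5. Integrate ∫(-x*exp(2*x)/5) dx by parts with u = x, dv = (-exp(2*x)/5) dx, so v = -exp(2*x)/10: now x**2*sin(x) - x*exp(2*x)/10 + 2*x*cos(x) - 2*sin(x) + ∫(exp(2*x)/10) dx + ∫(-4*cos(3*x)) dx.
Step 6. Evaluate the standard form: now x**2*sin(x) - x*exp(2*x)/10 + 2*x*cos(x) + exp(2*x)/20 - 2*sin(x) + ∫(-4*cos(3*x)) dx.
Step 7. Evaluate the standard form: now x**2*sin(x) - x*exp(2*x)/10 + 2*x*cos(x) + exp(2*x)/20 - 2*sin(x) - 4*sin(3*x)/3.
Answer: x**2*sin(x) - x*exp(2*x)/10 + 2*x*cos(x) + exp(2*x)/20 - 2*sin(x) - 4*sin(3*x)/3.


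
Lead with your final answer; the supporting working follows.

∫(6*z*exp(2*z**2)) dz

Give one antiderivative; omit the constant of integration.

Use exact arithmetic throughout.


The answer is 3*exp(2*z**2)/2.
Step 1. Substitute u = z**2, turning ∫(6*z*exp(2*z**2)) dz into ∫(3*exp(2*u)) du: now ∫(3*exp(2*u)) du.
Step 2. Evaluate the standard form: now 3*exp(2*u)/2.
Step 3. Substitute back u = z**2: now 3*exp(2*z**2)/2.
Answer: 3*exp(2*z**2)/2.


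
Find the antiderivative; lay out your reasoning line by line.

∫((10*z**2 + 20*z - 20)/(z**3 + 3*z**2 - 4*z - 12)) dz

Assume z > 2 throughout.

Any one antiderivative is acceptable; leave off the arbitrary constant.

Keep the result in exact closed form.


Step 1. Decompose ∫((10*z**2 + 20*z - 20)/(z**3 + 3*z**2 - 4*z - 12)) dz by partial fractions, (10*z**2 + 20*z - 20)/(z**3 + 3*z**2 - 4*z - 12) = 2/(z + 3) + 5/(z + 2) + 3/(z - 2): now ∫(3/(z - 2)) dz + ∫(5/(z + 2)) dz + ∫(2/(z + 3)) dz.
Step 2. Evaluate the standard form [assuming z > -2]: now 5*log(z + 2) + ∫(3/(z - 2)) dz + ∫(2/(z + 3)) dz.
Step 3. Evaluate the standard form [assuming z > -3]: now 5*log(z + 2) + 2*log(z + 3) + ∫(3/(z - 2)) dz.
Step 4. Evaluate the standard form [assuming z > 2]: now 3*log(z - 2) + 5*log(z + 2) + 2*log(z + 3).
Answer: 3*log(z - 2) + 5*log(z + 2) + 2*log(z + 3).


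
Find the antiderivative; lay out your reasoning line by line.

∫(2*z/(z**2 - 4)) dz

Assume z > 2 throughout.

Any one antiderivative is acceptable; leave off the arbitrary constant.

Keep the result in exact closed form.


Step 1. Decompose ∫(2*z/(z**2 - 4)) dz by partial fractions, 2*z/(z**2 - 4) = 1/(z + 2) + 1/(z - 2): now ∫(1/(z - 2)) dz + ∫(1/(z + 2)) dz.
Step 2. Evaluate the standard form [assuming z > 2]: now log(z - 2) + ∫(1/(z + 2)) dz.
Step 3. Evaluate the standard form [assuming z > -2]: now log(z - 2) + log(z + 2).
Answer: log(z - 2) + log(z + 2).


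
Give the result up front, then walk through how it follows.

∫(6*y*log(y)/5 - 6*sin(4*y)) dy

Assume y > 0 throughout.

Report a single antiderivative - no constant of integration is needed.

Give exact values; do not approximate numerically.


The answer is 3*y**2*log(y)/5 - 3*y**2/10 + 3*cos(4*y)/2.
Step 1. Rewrite: now ∫(6*y*log(y)/5) dy + ∫(-6*sin(4*y)) dy.
Step 2. Evaluate the standard form: now 3*cos(4*y)/2 + ∫(6*y*log(y)/5) dy.
Step 3. Integrate ∫(6*y*log(y)/5) dy by parts with u = log(y), dv = (6*y/5) dy, so v = 3*y**2/5 [assuming y > 0]: now 3*y**2*log(y)/5 + 3*cos(4*y)/2 + ∫(-3*y/5) dy.
Step 4. Evaluate the standard form: now 3*y**2*log(y)/5 - 3*y**2/10 + 3*cos(4*y)/2.
Answer: 3*y**2*log(y)/5 - 3*y**2/10 + 3*cos(4*y)/2.


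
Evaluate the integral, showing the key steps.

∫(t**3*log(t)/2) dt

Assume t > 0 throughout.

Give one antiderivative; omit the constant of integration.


Step 1. Integrate ∫(t**3*log(t)/2) dt by parts with u = log(t), dv = (t**3/2) dt, so v = t**4/8 [assuming t > 0]: now t**4*log(t)/8 + ∫(-t**3/8) dt.
Step 2. Evaluate the standard form: now t**4*log(t)/8 - t**4/32.
Answer: t**4*log(t)/8 - t**4/32.


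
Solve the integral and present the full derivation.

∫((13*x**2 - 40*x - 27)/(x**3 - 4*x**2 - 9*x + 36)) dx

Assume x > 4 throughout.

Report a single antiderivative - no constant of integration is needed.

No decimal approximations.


Step 1. Decompose ∫((13*x**2 - 40*x - 27)/(x**3 - 4*x**2 - 9*x + 36)) dx by partial fractions, (13*x**2 - 40*x - 27)/(x**3 - 4*x**2 - 9*x + 36) = 5/(x + 3) + 5/(x - 3) + 3/(x - 4): now ∫(3/(x - 4)) dx + ∫(5/(x - 3)) dx + ∫(5/(x + 3)) dx.
Step 2. Evaluate the standard form [assuming x > 3]: now 5*log(x - 3) + ∫(3/(x - 4)) dx + ∫(5/(x + 3)) dx.
Step 3. Evaluate the standard form [assuming x > 4]: now 3*log(x - 4) + 5*log(x - 3) + ∫(5/(x + 3)) dx.
Step 4. Evaluate the standard form [assuming x > -3]: now 3*log(x - 4) + 5*log(x - 3) + 5*log(x + 3).
Answer: 3*log(x - 4) + 5*log(x - 3) + 5*log(x + 3).


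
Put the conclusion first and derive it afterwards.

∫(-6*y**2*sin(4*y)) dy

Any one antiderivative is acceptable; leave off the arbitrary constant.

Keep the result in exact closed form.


The answer is 3*y**2*cos(4*y)/2 - 3*y*sin(4*y)/4 - 3*cos(4*y)/16.
Step 1. Integrate ∫(-6*y**2*sin(4*y)) dy by parts with u = y**2, dv = (-6*sin(4*y)) dy, so v = 3*cos(4*y)/2: now 3*y**2*cos(4*y)/2 + ∫(-3*y*cos(4*y)) dy.
Step 2. Integrate ∫(-3*y*cos(4*y)) dy by parts with u = y, dv = (-3*cos(4*y)) dy, so v = -3*sin(4*y)/4: now 3*y**2*cos(4*y)/2 - 3*y*sin(4*y)/4 + ∫(3*sin(4*y)/4) dy.
Step 3. Evaluate the standard form: now 3*y**2*cos(4*y)/2 - 3*y*sin(4*y)/4 - 3*cos(4*y)/16.
Answer: 3*y**2*cos(4*y)/2 - 3*y*sin(4*y)/4 - 3*cos(4*y)/16.


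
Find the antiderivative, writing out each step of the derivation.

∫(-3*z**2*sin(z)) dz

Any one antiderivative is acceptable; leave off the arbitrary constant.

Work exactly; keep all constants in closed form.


Step 1. Integrate ∫(-3*z**2*sin(z)) dz by parts with u = z**2, dv = (-3*sin(z)) dz, so v = 3*cos(z): now 3*z**2*cos(z) + ∫(-6*z*cos(z)) dz.
Step 2. Integrate ∫(-6*z*cos(z)) dz by parts with u = z, dv = (-6*cos(z)) dz, so v = -6*sin(z): now 3*z**2*cos(z) - 6*z*sin(z) + ∫(6*sin(z)) dz.
Step 3. Evaluate the standard form: now 3*z**2*cos(z) - 6*z*sin(z) - 6*cos(z).
Answer: 3*z**2*cos(z) - 6*z*sin(z) - 6*cos(z).


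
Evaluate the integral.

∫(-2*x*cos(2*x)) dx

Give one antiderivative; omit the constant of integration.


Answer: -x*sin(2*x) - cos(2*x)/2.


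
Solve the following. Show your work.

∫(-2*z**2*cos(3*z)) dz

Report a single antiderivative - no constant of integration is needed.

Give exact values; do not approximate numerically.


Step 1. Integrate ∫(-2*z**2*cos(3*z)) dz by parts with u = z**2, dv = (-2*cos(3*z)) dz, so v = -2*sin(3*z)/3: now -2*z**2*sin(3*z)/3 + ∫(4*z*sin(3*z)/3) dz.
Step 2. Integrate ∫(4*z*sin(3*z)/3) dz by parts with u = z, dv = (4*sin(3*z)/3) dz, so v = -4*cos(3*z)/9: now -2*z**2*sin(3*z)/3 - 4*z*cos(3*z)/9 + ∫(4*cos(3*z)/9) dz.
Step 3. Evaluate the standard form: now -2*z**2*sin(3*z)/3 - 4*z*cos(3*z)/9 + 4*sin(3*z)/27.
Answer: -2*z**2*sin(3*z)/3 - 4*z*cos(3*z)/9 + 4*sin(3*z)/27.


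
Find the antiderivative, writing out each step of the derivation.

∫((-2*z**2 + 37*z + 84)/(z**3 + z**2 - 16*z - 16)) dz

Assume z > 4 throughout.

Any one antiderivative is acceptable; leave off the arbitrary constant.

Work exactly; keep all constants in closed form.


Step 1. Decompose ∫((-2*z**2 + 37*z + 84)/(z**3 + z**2 - 16*z - 16)) dz by partial fractions, (-2*z**2 + 37*z + 84)/(z**3 + z**2 - 16*z - 16) = -4/(z + 4) - 3/(z + 1) + 5/(z - 4): now ∫(5/(z - 4)) dz + ∫(-3/(z + 1)) dz + ∫(-4/(z + 4)) dz.
Step 2. Evaluate the standard form [assuming z > -1]: now -3*log(z + 1) + ∫(5/(z - 4)) dz + ∫(-4/(z + 4)) dz.
Step 3. Evaluate the standard form [assuming z > 4]: now 5*log(z - 4) - 3*log(z + 1) + ∫(-4/(z + 4)) dz.
Step 4. Evaluate the standard form [assuming z > -4]: now 5*log(z - 4) - 3*log(z + 1) - 4*log(z + 4).
Answer: 5*log(z - 4) - 3*log(z + 1) - 4*log(z + 4).


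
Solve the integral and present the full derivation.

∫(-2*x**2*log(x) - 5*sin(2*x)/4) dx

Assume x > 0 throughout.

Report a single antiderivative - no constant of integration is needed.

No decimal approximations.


Step 1. Rewrite: now ∫(-2*x**2*log(x)) dx + ∫(-5*sin(2*x)/4) dx.
Step 2. Evaluate the standard form: now 5*cos(2*x)/8 + ∫(-2*x**2*log(x)) dx.
Step 3. Integrate ∫(-2*x**2*log(x)) dx by parts with u = log(x), dv = (-2*x**2) dx, so v = -2*x**3/3 [assuming x > 0]: now -2*x**3*log(x)/3 + 5*cos(2*x)/8 + ∫(2*x**2/3) dx.
Step 4. Evaluate the standard form: now -2*x**3*log(x)/3 + 2*x**3/9 + 5*cos(2*x)/8.
Answer: -2*x**3*log(x)/3 + 2*x**3/9 + 5*cos(2*x)/8.


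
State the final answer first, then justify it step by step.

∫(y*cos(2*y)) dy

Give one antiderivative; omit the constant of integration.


The answer is y*sin(2*y)/2 + cos(2*y)/4.
Step 1. Integrate ∫(y*cos(2*y)) dy by parts with u = y, dv = (cos(2*y)) dy, so v = sin(2*y)/2: now y*sin(2*y)/2 + ∫(-sin(2*y)/2) dy.
Step 2. Evaluate the standard form: now y*sin(2*y)/2 + cos(2*y)/4.
Answer: y*sin(2*y)/2 + cos(2*y)/4.


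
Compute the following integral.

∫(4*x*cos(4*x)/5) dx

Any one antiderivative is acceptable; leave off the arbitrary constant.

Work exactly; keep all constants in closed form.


Answer: x*sin(4*x)/5 + cos(4*x)/20.


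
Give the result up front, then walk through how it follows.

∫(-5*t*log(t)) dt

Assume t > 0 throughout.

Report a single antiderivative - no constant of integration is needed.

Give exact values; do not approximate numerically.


The answer is -5*t**2*log(t)/2 + 5*t**2/4.
Step 1. Integrate ∫(-5*t*log(t)) dt by parts with u = log(t), dv = (-5*t) dt, so v = -5*t**2/2 [assuming t > 0]: now -5*t**2*log(t)/2 + ∫(5*t/2) dt.
Step 2. Evaluate the standard form: now -5*t**2*log(t)/2 + 5*t**2/4.
Answer: -5*t**2*log(t)/2 + 5*t**2/4.


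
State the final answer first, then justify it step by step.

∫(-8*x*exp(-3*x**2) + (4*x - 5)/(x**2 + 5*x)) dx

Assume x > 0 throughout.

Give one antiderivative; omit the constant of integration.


The answer is -log(x) + 5*log(x + 5) + 4*exp(-3*x**2)/3.
Step 1. Rewrite: now ∫(-8*x*exp(-3*x**2)) dx + ∫((4*x - 5)/(x**2 + 5*x)) dx.
Step 2. Decompose ∫((4*x - 5)/(x**2 + 5*x)) dx by partial fractions, (4*x - 5)/(x**2 + 5*x) = 5/(x + 5) - 1/x: now ∫(-1/x) dx + ∫(-8*x*exp(-3*x**2)) dx + ∫(5/(x + 5)) dx.
Step 3. Evaluate the standard form [assuming x > 0]: now -log(x) + ∫(-8*x*exp(-3*x**2)) dx + ∫(5/(x + 5)) dx.
Step 4. Evaluate the standard form [assuming x > -5]: now -log(x) + 5*log(x + 5) + ∫(-8*x*exp(-3*x**2)) dx.
Step 5. Substitute u = x**2, turning ∫(-8*x*exp(-3*x**2)) dx into ∫(-4*exp(-3*u)) du: now -log(x) + 5*log(x + 5) + ∫(-4*exp(-3*u)) du.
Step 6. Evaluate the standard form: now -log(x) + 5*log(x + 5) + 4*exp(-3*u)/3.
Step 7. Substitute back u = x**2: now -log(x) + 5*log(x + 5) + 4*exp(-3*x**2)/3.
Answer: -log(x) + 5*log(x + 5) + 4*exp(-3*x**2)/3.


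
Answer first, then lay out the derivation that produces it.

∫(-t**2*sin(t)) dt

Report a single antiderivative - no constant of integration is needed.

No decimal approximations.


The answer is t**2*cos(t) - 2*t*sin(t) - 2*cos(t).
Step 1. Integrate ∫(-t**2*sin(t)) dt by parts with u = t**2, dv = (-sin(t)) dt, so v = cos(t): now t**2*cos(t) + ∫(-2*t*cos(t)) dt.
Step 2. Integrate ∫(-2*t*cos(t)) dt by parts with u = t, dv = (-2*cos(t)) dt, so v = -2*sin(t): now t**2*cos(t) - 2*t*sin(t) + ∫(2*sin(t)) dt.
Step 3. Evaluate the standard form: now t**2*cos(t) - 2*t*sin(t) - 2*cos(t).
Answer: t**2*cos(t) - 2*t*sin(t) - 2*cos(t).


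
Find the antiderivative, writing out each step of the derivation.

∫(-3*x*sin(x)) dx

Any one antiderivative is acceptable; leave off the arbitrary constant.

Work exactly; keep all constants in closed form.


Step 1. Integrate ∫(-3*x*sin(x)) dx by parts with u = x, dv = (-3*sin(x)) dx, so v = 3*cos(x): now 3*x*cos(x) + ∫(-3*cos(x)) dx.
Step 2. Evaluate the standard form: now 3*x*cos(x) - 3*sin(x).
Answer: 3*x*cos(x) - 3*sin(x).


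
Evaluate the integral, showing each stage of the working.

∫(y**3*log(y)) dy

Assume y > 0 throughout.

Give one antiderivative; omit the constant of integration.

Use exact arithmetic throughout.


Step 1. Integrate ∫(y**3*log(y)) dy by parts with u = log(y), dv = (y**3) dy, so v = y**4/4 [assuming y > 0]: now y**4*log(y)/4 + ∫(-y**3/4) dy.
Step 2. Evaluate the standard form: now y**4*log(y)/4 - y**4/16.
Answer: y**4*log(y)/4 - y**4/16.


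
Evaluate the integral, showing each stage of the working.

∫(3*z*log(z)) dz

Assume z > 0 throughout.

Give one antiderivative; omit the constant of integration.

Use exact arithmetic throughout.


Step 1. Integrate ∫(3*z*log(z)) dz by parts with u = log(z), dv = (3*z) dz, so v = 3*z**2/2 [assuming z > 0]: now 3*z**2*log(z)/2 + ∫(-3*z/2) dz.
Step 2. Evaluate the standard form: now 3*z**2*log(z)/2 - 3*z**2/4.
Answer: 3*z**2*log(z)/2 - 3*z**2/4.


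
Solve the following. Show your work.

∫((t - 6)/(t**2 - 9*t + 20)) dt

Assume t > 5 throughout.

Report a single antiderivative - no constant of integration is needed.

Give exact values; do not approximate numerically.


Step 1. Decompose ∫((t - 6)/(t**2 - 9*t + 20)) dt by partial fractions, (t - 6)/(t**2 - 9*t + 20) = 2/(t - 4) - 1/(t - 5): now ∫(-1/(t - 5)) dt + ∫(2/(t - 4)) dt.
Step 2. Evaluate the standard form [assuming t > 5]: now -log(t - 5) + ∫(2/(t - 4)) dt.
Step 3. Evaluate the standard form [assuming t > 4]: now -log(t - 5) + 2*log(t - 4).
Answer: -log(t - 5) + 2*log(t - 4).


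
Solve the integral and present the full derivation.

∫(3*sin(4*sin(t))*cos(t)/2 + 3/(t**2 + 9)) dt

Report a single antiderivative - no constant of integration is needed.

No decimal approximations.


Step 1. Rewrite: now ∫(3*sin(4*sin(t))*cos(t)/2) dt + ∫(3/(t**2 + 9)) dt.
Step 2. Evaluate the standard form: now atan(t/3) + ∫(3*sin(4*sin(t))*cos(t)/2) dt.
Step 3. Substitute u = sin(t), turning ∫(3*sin(4*sin(t))*cos(t)/2) dt into ∫(3*sin(4*u)/2) du: now atan(t/3) + ∫(3*sin(4*u)/2) du.
Step 4. Evaluate the standard form: now -3*cos(4*u)/8 + atan(t/3).
Step 5. Substitute back u = sin(t): now -3*cos(4*sin(t))/8 + atan(t/3).
Answer: -3*cos(4*sin(t))/8 + atan(t/3).


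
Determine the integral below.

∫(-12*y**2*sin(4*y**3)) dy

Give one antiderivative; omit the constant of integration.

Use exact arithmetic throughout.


Answer: cos(4*y**3).


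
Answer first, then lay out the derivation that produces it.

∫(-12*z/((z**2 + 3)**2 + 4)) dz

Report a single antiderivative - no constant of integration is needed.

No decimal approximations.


The answer is -3*atan(z**2/2 + 3/2).
Step 1. Substitute u = z**2 + 3, turning ∫(-12*z/((z**2 + 3)**2 + 4)) dz into ∫(-6/(u**2 + 4)) du: now ∫(-6/(u**2 + 4)) du.
Step 2. Evaluate the standard form: now -3*atan(u/2).
Step 3. Substitute back u = z**2 + 3: now -3*atan(z**2/2 + 3/2).
Answer: -3*atan(z**2/2 + 3/2).


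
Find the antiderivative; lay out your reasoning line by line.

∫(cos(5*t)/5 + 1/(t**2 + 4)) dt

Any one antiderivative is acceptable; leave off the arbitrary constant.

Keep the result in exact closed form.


Step 1. Rewrite: now ∫(1/(t**2 + 4)) dt + ∫(cos(5*t)/5) dt.
Step 2. Evaluate the standard form: now atan(t/2)/2 + ∫(cos(5*t)/5) dt.
Step 3. Evaluate the standard form: now sin(5*t)/25 + atan(t/2)/2.
Answer: sin(5*t)/25 + atan(t/2)/2.


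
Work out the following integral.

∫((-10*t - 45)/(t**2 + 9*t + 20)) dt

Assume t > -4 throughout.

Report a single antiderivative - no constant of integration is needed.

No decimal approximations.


Answer: -5*log(t + 4) - 5*log(t + 5).


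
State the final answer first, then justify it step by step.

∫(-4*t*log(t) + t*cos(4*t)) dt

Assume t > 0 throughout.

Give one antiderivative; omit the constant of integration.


The answer is -2*t**2*log(t) + t**2 + t*sin(4*t)/4 + cos(4*t)/16.
Step 1. Rewrite: now ∫(-4*t*log(t)) dt + ∫(t*cos(4*t)) dt.
Step 2. Integrate ∫(t*cos(4*t)) dt by parts with u = t, dv = (cos(4*t)) dt, so v = sin(4*t)/4: now t*sin(4*t)/4 + ∫(-4*t*log(t)) dt + ∫(-sin(4*t)/4) dt.
Step 3. Evaluate the standard form: now t*sin(4*t)/4 + cos(4*t)/16 + ∫(-4*t*log(t)) dt.
Step 4. Integrate ∫(-4*t*log(t)) dt by parts with u = log(t), dv = (-4*t) dt, so v = -2*t**2 [assuming t > 0]: now -2*t**2*log(t) + t*sin(4*t)/4 + cos(4*t)/16 + ∫(2*t) dt.
Step 5. Evaluate the standard form: now -2*t**2*log(t) + t**2 + t*sin(4*t)/4 + cos(4*t)/16.
Answer: -2*t**2*log(t) + t**2 + t*sin(4*t)/4 + cos(4*t)/16.


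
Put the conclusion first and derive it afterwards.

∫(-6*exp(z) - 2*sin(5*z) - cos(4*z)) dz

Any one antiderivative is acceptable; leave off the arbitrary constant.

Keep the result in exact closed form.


The answer is -6*exp(z) - sin(4*z)/4 + 2*cos(5*z)/5.
Step 1. Rewrite: now ∫(-6*exp(z)) dz + ∫(-2*sin(5*z)) dz + ∫(-cos(4*z)) dz.
Step 2. Evaluate the standard form: now -sin(4*z)/4 + ∫(-6*exp(z)) dz + ∫(-2*sin(5*z)) dz.
Step 3. Evaluate the standard form: now -6*exp(z) - sin(4*z)/4 + ∫(-2*sin(5*z)) dz.
Step 4. Evaluate the standard form: now -6*exp(z) - sin(4*z)/4 + 2*cos(5*z)/5.
Answer: -6*exp(z) - sin(4*z)/4 + 2*cos(5*z)/5.


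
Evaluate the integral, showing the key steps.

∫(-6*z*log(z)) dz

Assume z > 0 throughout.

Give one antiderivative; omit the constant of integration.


Step 1. Integrate ∫(-6*z*log(z)) dz by parts with u = log(z), dv = (-6*z) dz, so v = -3*z**2 [assuming z > 0]: now -3*z**2*log(z) + ∫(3*z) dz.
Step 2. Evaluate the standard form: now -3*z**2*log(z) + 3*z**2/2.
Answer: -3*z**2*log(z) + 3*z**2/2.


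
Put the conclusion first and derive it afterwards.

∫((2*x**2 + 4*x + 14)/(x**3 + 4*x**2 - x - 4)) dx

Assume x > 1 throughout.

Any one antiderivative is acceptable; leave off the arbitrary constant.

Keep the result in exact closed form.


The answer is 2*log(x - 1) - 2*log(x + 1) + 2*log(x + 4).
Step 1. Decompose ∫((2*x**2 + 4*x + 14)/(x**3 + 4*x**2 - x - 4)) dx by partial fractions, (2*x**2 + 4*x + 14)/(x**3 + 4*x**2 - x - 4) = 2/(x + 4) - 2/(x + 1) + 2/(x - 1): now ∫(2/(x - 1)) dx + ∫(-2/(x + 1)) dx + ∫(2/(x + 4)) dx.
Step 2. Evaluate the standard form [assuming x > -4]: now 2*log(x + 4) + ∫(2/(x - 1)) dx + ∫(-2/(x + 1)) dx.
Step 3. Evaluate the standard form [assuming x > -1]: now -2*log(x + 1) + 2*log(x + 4) + ∫(2/(x - 1)) dx.
Step 4. Evaluate the standard form [assuming x > 1]: now 2*log(x - 1) - 2*log(x + 1) + 2*log(x + 4).
Answer: 2*log(x - 1) - 2*log(x + 1) + 2*log(x + 4).


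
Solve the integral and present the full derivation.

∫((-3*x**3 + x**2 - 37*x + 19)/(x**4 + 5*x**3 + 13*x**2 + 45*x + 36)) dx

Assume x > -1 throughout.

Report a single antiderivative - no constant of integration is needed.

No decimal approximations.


Step 1. Decompose ∫((-3*x**3 + x**2 - 37*x + 19)/(x**4 + 5*x**3 + 13*x**2 + 45*x + 36)) dx by partial fractions, (-3*x**3 + x**2 - 37*x + 19)/(x**4 + 5*x**3 + 13*x**2 + 45*x + 36) = -2/(x**2 + 9) - 5/(x + 4) + 2/(x + 1): now ∫(2/(x + 1)) dx + ∫(-5/(x + 4)) dx + ∫(-2/(x**2 + 9)) dx.
Step 2. Evaluate the standard form [assuming x > -4]: now -5*log(x + 4) + ∫(2/(x + 1)) dx + ∫(-2/(x**2 + 9)) dx.
Step 3. Evaluate the standard form [assuming x > -1]: now 2*log(x + 1) - 5*log(x + 4) + ∫(-2/(x**2 + 9)) dx.
Step 4. Evaluate the standard form: now 2*log(x + 1) - 5*log(x + 4) - 2*atan(x/3)/3.
Answer: 2*log(x + 1) - 5*log(x + 4) - 2*atan(x/3)/3.


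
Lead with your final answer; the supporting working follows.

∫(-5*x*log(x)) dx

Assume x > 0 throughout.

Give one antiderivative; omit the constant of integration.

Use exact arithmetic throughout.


The answer is -5*x**2*log(x)/2 + 5*x**2/4.
Step 1. Integrate ∫(-5*x*log(x)) dx by parts with u = log(x), dv = (-5*x) dx, so v = -5*x**2/2 [assuming x > 0]: now -5*x**2*log(x)/2 + ∫(5*x/2) dx.
Step 2. Evaluate the standard form: now -5*x**2*log(x)/2 + 5*x**2/4.
Answer: -5*x**2*log(x)/2 + 5*x**2/4.


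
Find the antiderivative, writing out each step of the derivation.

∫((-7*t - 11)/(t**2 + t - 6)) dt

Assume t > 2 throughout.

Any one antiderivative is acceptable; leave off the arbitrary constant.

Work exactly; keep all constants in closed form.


Step 1. Decompose ∫((-7*t - 11)/(t**2 + t - 6)) dt by partial fractions, (-7*t - 11)/(t**2 + t - 6) = -2/(t + 3) - 5/(t - 2): now ∫(-5/(t - 2)) dt + ∫(-2/(t + 3)) dt.
Step 2. Evaluate the standard form [assuming t > 2]: now -5*log(t - 2) + ∫(-2/(t + 3)) dt.
Step 3. Evaluate the standard form [assuming t > -3]: now -5*log(t - 2) - 2*log(t + 3).
Answer: -5*log(t - 2) - 2*log(t + 3).
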